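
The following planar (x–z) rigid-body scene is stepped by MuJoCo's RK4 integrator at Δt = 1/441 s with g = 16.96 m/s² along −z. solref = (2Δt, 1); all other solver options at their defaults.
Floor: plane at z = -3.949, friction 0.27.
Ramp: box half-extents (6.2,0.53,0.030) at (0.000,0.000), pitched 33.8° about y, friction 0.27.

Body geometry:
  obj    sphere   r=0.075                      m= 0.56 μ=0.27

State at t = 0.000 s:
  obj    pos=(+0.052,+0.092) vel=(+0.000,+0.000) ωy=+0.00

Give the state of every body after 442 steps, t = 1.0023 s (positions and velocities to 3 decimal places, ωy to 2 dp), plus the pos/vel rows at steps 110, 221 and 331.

State at t = 1.0023 s:
  obj    pos=(+2.865,-1.792) vel=(+5.613,-3.758) ωy=+90.05

Key-timestep trajectory:
   step    t(s)  obj.x    obj.z    obj.vx   obj.vz 
    110  0.2494   +0.226  -0.025  +1.397  -0.935
    221  0.5011   +0.755  -0.379  +2.807  -1.879
    331  0.7506   +1.629  -0.964  +4.203  -2.814


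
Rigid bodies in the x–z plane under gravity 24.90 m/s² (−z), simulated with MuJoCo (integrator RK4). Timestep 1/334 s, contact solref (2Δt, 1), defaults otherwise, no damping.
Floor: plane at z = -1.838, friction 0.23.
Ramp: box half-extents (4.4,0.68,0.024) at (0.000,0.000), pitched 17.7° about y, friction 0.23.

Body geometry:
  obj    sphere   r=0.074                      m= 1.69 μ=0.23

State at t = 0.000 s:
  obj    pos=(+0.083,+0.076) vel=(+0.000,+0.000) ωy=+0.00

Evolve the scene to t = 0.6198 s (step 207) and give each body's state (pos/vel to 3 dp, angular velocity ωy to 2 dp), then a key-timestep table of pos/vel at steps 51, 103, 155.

State at t = 0.6198 s:
  obj    pos=(+1.073,-0.239) vel=(+3.193,-1.019) ωy=+45.28

Key-timestep trajectory:
   step    t(s)  obj.x    obj.z    obj.vx   obj.vz 
     51  0.1527   +0.143  +0.057  +0.787  -0.251
    103  0.3084   +0.328  -0.002  +1.589  -0.507
    155  0.4641   +0.638  -0.101  +2.391  -0.763


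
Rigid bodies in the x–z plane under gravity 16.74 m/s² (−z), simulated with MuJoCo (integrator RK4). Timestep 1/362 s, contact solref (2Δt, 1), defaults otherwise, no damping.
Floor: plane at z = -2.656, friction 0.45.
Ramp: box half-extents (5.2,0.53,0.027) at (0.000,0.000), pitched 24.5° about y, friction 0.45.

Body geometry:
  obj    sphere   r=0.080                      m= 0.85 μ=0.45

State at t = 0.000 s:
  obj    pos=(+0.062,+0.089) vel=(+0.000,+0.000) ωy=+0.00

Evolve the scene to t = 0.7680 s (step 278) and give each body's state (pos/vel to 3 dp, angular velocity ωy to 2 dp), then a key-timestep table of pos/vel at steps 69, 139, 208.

State at t = 0.7680 s:
  obj    pos=(+1.393,-0.517) vel=(+3.465,-1.579) ωy=+47.59

Key-timestep trajectory:
   step    t(s)  obj.x    obj.z    obj.vx   obj.vz 
     69  0.1906   +0.144  +0.052  +0.860  -0.392
    139  0.3840   +0.395  -0.062  +1.733  -0.790
    208  0.5746   +0.807  -0.250  +2.593  -1.182


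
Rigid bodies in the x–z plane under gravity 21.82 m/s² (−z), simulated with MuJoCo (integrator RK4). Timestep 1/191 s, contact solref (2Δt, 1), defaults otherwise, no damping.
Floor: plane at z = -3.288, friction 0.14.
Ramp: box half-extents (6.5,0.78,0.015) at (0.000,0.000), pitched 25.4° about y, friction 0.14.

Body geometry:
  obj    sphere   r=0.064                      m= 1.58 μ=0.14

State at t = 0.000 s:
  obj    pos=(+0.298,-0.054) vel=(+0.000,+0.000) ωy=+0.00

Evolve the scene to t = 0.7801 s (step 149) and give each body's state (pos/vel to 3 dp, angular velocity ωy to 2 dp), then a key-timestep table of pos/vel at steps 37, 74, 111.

State at t = 0.7801 s:
  obj    pos=(+2.136,-0.927) vel=(+4.712,-2.237) ωy=+81.45

Key-timestep trajectory:
   step    t(s)  obj.x    obj.z    obj.vx   obj.vz 
     37  0.1937   +0.411  -0.108  +1.171  -0.556
     74  0.3874   +0.752  -0.269  +2.340  -1.111
    111  0.5812   +1.318  -0.538  +3.510  -1.667


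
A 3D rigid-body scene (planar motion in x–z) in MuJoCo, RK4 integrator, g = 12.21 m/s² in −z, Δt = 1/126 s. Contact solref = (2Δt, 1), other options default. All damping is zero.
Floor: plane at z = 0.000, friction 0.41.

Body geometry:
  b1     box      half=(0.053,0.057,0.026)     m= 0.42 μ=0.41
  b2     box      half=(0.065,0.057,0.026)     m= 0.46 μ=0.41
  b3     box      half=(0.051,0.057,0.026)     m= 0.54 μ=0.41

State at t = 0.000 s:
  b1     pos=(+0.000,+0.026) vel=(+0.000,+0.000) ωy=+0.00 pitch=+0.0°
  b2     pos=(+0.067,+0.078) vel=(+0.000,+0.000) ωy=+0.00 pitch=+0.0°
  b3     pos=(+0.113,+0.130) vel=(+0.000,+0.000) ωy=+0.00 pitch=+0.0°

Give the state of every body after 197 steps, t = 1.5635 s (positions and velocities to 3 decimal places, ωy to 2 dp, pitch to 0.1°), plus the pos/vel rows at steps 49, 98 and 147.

State at t = 1.5635 s:
  b1     pos=(-0.002,+0.026) vel=(-0.001,+0.000) ωy=+0.00 pitch=+0.0°
  b2     pos=(+0.079,+0.062) vel=(+0.001,-0.001) ωy=-0.02 pitch=+41.4°
  b3     pos=(+0.287,+0.026) vel=(+0.000,+0.000) ωy=+0.00 pitch=+180.0°

Key-timestep trajectory:
   step    t(s)  b1.x    b1.z    b1.vx   b1.vz   b2.x    b2.z    b2.vx   b2.vz   b3.x    b3.z    b3.vx   b3.vz 
     49  0.3889   -0.001  +0.026  -0.001  +0.005   +0.078  +0.063  +0.013  +0.009   +0.238  +0.057  +0.222  -0.037
     98  0.7778   -0.001  +0.026  -0.001  +0.000   +0.078  +0.063  +0.000  -0.001   +0.287  +0.026  +0.000  +0.000
    147  1.1667   -0.001  +0.026  -0.001  +0.000   +0.079  +0.063  +0.001  -0.001   +0.287  +0.026  +0.000  +0.000


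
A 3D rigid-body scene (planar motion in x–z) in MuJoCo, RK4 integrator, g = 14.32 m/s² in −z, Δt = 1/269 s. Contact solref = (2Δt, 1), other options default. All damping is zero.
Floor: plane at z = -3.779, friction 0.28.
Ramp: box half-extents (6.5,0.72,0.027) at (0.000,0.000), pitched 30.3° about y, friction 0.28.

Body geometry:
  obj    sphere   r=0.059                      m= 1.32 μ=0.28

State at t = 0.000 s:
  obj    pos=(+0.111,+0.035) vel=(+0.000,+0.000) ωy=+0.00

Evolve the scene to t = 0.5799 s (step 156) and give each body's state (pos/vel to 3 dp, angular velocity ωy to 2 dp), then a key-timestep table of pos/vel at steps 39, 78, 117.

State at t = 0.5799 s:
  obj    pos=(+0.860,-0.403) vel=(+2.584,-1.510) ωy=+50.71

Key-timestep trajectory:
   step    t(s)  obj.x    obj.z    obj.vx   obj.vz 
     39  0.1450   +0.158  +0.007  +0.646  -0.378
     78  0.2900   +0.298  -0.075  +1.292  -0.755
    117  0.4349   +0.533  -0.212  +1.938  -1.133


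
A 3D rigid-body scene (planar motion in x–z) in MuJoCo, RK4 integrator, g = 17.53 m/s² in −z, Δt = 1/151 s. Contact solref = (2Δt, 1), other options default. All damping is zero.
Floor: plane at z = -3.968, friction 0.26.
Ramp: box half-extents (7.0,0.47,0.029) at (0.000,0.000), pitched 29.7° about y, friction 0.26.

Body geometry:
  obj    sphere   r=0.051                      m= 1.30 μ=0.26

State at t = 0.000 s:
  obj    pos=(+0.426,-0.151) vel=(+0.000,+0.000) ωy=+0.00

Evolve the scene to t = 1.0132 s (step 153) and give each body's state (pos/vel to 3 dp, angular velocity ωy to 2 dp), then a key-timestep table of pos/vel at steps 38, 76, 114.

State at t = 1.0132 s:
  obj    pos=(+3.193,-1.729) vel=(+5.461,-3.115) ωy=+123.22

Key-timestep trajectory:
   step    t(s)  obj.x    obj.z    obj.vx   obj.vz 
     38  0.2517   +0.597  -0.248  +1.357  -0.774
     76  0.5033   +1.109  -0.540  +2.713  -1.547
    114  0.7550   +1.962  -1.027  +4.069  -2.321


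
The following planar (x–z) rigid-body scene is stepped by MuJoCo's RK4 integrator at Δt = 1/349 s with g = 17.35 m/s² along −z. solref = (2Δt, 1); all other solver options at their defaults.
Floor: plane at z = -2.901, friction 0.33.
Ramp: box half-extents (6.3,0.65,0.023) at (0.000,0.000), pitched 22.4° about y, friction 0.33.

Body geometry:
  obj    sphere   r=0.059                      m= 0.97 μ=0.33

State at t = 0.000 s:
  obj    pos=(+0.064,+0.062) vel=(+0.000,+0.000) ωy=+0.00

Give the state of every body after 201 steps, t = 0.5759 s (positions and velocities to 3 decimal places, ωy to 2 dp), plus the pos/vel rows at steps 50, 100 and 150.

State at t = 0.5759 s:
  obj    pos=(+0.788,-0.236) vel=(+2.515,-1.036) ωy=+46.09

Key-timestep trajectory:
   step    t(s)  obj.x    obj.z    obj.vx   obj.vz 
     50  0.1433   +0.109  +0.044  +0.626  -0.258
    100  0.2865   +0.243  -0.012  +1.251  -0.516
    150  0.4298   +0.467  -0.104  +1.877  -0.774


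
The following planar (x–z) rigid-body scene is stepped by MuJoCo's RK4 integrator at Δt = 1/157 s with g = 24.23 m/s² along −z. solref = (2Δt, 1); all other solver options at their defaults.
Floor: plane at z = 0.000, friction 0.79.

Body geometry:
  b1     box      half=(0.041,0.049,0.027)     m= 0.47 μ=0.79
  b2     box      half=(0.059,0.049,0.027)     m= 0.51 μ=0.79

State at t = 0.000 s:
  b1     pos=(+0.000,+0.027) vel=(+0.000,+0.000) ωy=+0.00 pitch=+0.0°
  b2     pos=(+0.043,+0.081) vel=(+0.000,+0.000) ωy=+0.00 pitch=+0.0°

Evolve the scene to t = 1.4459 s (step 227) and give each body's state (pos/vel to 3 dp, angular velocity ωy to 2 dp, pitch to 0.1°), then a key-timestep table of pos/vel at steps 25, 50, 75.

State at t = 1.4459 s:
  b1     pos=(+0.000,+0.027) vel=(+0.000,+0.000) ωy=+0.00 pitch=+0.0°
  b2     pos=(+0.187,+0.027) vel=(+0.000,+0.000) ωy=+0.00 pitch=+180.0°

Key-timestep trajectory:
   step    t(s)  b1.x    b1.z    b1.vx   b1.vz   b2.x    b2.z    b2.vx   b2.vz 
     25  0.1592   +0.000  +0.027  -0.001  +0.001   +0.057  +0.076  +0.235  -0.184
     50  0.3185   +0.000  +0.027  +0.000  +0.000   +0.116  +0.064  +0.211  +0.040
     75  0.4777   +0.000  +0.027  +0.000  +0.000   +0.154  +0.058  +0.487  -0.235


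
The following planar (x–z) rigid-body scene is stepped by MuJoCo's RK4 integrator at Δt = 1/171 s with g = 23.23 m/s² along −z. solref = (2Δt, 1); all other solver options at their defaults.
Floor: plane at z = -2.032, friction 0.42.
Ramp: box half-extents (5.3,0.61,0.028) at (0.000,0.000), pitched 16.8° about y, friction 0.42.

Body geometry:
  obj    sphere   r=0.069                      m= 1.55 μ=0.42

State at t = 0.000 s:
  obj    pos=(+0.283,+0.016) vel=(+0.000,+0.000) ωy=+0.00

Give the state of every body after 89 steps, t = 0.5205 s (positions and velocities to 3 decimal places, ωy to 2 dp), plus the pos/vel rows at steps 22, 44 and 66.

State at t = 0.5205 s:
  obj    pos=(+0.905,-0.172) vel=(+2.390,-0.721) ωy=+36.16

Key-timestep trajectory:
   step    t(s)  obj.x    obj.z    obj.vx   obj.vz 
     22  0.1287   +0.321  +0.004  +0.591  -0.178
     44  0.2573   +0.435  -0.030  +1.181  -0.357
     66  0.3860   +0.625  -0.087  +1.772  -0.535


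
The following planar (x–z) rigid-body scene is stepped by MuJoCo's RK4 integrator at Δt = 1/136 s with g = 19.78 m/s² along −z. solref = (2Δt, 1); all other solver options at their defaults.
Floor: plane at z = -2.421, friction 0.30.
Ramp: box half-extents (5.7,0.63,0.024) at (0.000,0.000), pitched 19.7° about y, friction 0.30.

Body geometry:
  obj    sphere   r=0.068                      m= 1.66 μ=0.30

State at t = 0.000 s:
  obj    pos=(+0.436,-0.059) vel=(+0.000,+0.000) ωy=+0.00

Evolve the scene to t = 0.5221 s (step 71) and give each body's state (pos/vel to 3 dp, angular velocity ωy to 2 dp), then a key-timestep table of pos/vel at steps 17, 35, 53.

State at t = 0.5221 s:
  obj    pos=(+1.047,-0.277) vel=(+2.341,-0.838) ωy=+36.55

Key-timestep trajectory:
   step    t(s)  obj.x    obj.z    obj.vx   obj.vz 
     17  0.1250   +0.471  -0.071  +0.561  -0.201
     35  0.2574   +0.585  -0.112  +1.154  -0.413
     53  0.3897   +0.777  -0.180  +1.748  -0.626


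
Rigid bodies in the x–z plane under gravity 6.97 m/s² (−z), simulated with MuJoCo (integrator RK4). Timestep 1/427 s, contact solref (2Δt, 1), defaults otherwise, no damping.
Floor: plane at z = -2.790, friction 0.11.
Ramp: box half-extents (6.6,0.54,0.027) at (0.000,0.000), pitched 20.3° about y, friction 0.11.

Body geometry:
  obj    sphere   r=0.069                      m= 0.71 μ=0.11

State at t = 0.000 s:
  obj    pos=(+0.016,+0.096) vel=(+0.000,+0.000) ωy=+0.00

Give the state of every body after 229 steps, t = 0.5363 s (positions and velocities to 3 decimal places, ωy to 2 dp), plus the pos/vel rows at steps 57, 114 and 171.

State at t = 0.5363 s:
  obj    pos=(+0.249,+0.010) vel=(+0.869,-0.321) ωy=+13.42

Key-timestep trajectory:
   step    t(s)  obj.x    obj.z    obj.vx   obj.vz 
     57  0.1335   +0.031  +0.091  +0.216  -0.080
    114  0.2670   +0.074  +0.075  +0.433  -0.160
    171  0.4005   +0.146  +0.048  +0.649  -0.240


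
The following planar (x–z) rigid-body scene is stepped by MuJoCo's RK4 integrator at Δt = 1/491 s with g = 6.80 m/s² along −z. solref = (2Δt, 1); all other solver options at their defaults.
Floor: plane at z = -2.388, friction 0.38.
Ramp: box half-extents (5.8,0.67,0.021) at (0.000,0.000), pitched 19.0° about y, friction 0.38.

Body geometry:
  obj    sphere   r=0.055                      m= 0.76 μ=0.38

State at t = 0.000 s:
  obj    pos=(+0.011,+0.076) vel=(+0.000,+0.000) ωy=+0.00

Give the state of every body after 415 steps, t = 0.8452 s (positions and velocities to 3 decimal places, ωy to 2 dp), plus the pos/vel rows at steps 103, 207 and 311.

State at t = 0.8452 s:
  obj    pos=(+0.545,-0.107) vel=(+1.264,-0.435) ωy=+24.30

Key-timestep trajectory:
   step    t(s)  obj.x    obj.z    obj.vx   obj.vz 
    103  0.2098   +0.044  +0.065  +0.314  -0.108
    207  0.4216   +0.144  +0.031  +0.630  -0.217
    311  0.6334   +0.311  -0.027  +0.947  -0.326


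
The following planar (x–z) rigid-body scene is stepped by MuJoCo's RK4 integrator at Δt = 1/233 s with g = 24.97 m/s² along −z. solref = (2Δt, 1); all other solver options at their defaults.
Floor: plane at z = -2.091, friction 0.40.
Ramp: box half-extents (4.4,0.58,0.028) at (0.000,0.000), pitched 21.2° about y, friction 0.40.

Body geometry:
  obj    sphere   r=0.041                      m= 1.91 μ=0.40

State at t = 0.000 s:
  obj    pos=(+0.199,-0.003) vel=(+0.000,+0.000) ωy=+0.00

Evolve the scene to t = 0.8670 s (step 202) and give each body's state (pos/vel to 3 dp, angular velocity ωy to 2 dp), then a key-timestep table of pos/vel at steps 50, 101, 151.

State at t = 0.8670 s:
  obj    pos=(+2.459,-0.880) vel=(+5.213,-2.022) ωy=+136.37

Key-timestep trajectory:
   step    t(s)  obj.x    obj.z    obj.vx   obj.vz 
     50  0.2146   +0.337  -0.057  +1.290  -0.501
    101  0.4335   +0.764  -0.222  +2.607  -1.011
    151  0.6481   +1.462  -0.493  +3.897  -1.511


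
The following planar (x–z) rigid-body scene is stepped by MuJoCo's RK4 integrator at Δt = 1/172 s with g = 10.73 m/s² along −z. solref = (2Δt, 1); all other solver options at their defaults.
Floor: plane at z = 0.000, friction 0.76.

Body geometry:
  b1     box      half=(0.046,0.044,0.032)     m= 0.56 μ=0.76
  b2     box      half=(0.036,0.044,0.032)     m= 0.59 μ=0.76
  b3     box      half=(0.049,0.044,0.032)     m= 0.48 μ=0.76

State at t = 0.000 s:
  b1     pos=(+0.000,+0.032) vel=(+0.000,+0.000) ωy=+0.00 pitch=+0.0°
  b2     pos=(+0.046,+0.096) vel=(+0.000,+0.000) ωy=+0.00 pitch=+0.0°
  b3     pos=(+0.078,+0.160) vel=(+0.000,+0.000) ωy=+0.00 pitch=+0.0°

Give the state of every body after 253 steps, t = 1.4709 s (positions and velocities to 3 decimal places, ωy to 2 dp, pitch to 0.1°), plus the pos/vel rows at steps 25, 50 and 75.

State at t = 1.4709 s:
  b1     pos=(+0.000,+0.032) vel=(+0.000,+0.000) ωy=+0.00 pitch=+0.0°
  b2     pos=(+0.085,+0.036) vel=(+0.000,+0.000) ωy=+0.00 pitch=+90.0°
  b3     pos=(+0.267,+0.032) vel=(+0.000,+0.000) ωy=+0.00 pitch=+180.0°

Key-timestep trajectory:
   step    t(s)  b1.x    b1.z    b1.vx   b1.vz   b2.x    b2.z    b2.vx   b2.vz   b3.x    b3.z    b3.vx   b3.vz 
     25  0.1453   +0.000  +0.032  -0.001  +0.000   +0.056  +0.094  +0.156  -0.049   +0.107  +0.145  +0.421  -0.313
     50  0.2907   +0.000  +0.032  +0.000  +0.000   +0.089  +0.035  -0.016  -0.445   +0.186  +0.048  +0.521  +0.159
     75  0.4360   +0.000  +0.032  +0.000  +0.000   +0.085  +0.036  +0.000  +0.000   +0.246  +0.050  +0.472  -0.273


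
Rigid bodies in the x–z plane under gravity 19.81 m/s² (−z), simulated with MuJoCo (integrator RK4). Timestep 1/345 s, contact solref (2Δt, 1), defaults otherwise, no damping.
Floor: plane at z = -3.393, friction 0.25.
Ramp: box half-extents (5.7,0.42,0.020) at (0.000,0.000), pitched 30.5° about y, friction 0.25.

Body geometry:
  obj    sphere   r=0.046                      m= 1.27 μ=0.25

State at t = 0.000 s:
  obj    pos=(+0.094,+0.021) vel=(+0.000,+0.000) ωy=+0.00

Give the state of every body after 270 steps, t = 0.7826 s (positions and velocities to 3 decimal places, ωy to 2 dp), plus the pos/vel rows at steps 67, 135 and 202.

State at t = 0.7826 s:
  obj    pos=(+1.989,-1.095) vel=(+4.843,-2.853) ωy=+122.16

Key-timestep trajectory:
   step    t(s)  obj.x    obj.z    obj.vx   obj.vz 
     67  0.1942   +0.211  -0.048  +1.202  -0.708
    135  0.3913   +0.568  -0.258  +2.422  -1.426
    202  0.5855   +1.155  -0.604  +3.623  -2.134


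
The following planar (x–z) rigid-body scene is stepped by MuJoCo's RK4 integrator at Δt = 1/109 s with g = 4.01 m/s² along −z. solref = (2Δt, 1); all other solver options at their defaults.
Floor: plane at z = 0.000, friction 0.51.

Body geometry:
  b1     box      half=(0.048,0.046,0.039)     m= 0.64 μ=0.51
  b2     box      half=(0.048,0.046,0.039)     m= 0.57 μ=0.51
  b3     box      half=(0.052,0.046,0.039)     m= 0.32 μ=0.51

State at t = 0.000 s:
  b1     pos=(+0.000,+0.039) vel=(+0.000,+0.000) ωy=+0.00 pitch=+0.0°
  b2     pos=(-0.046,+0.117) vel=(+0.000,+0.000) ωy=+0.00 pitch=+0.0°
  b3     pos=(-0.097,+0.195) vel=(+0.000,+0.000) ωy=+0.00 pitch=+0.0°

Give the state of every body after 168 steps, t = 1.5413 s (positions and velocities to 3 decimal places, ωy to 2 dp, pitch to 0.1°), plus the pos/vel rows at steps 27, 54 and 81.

State at t = 1.5413 s:
  b1     pos=(+0.000,+0.039) vel=(+0.000,+0.000) ωy=+0.00 pitch=+0.0°
  b2     pos=(-0.097,+0.048) vel=(+0.000,+0.000) ωy=+0.00 pitch=-90.0°
  b3     pos=(-0.317,+0.039) vel=(+0.000,+0.000) ωy=+0.00 pitch=+180.0°

Key-timestep trajectory:
   step    t(s)  b1.x    b1.z    b1.vx   b1.vz   b2.x    b2.z    b2.vx   b2.vz   b3.x    b3.z    b3.vx   b3.vz 
     27  0.2477   +0.000  +0.039  +0.000  +0.000   -0.057  +0.116  -0.105  -0.021   -0.129  +0.176  -0.269  -0.223
     54  0.4954   +0.000  +0.039  +0.000  +0.000   -0.098  +0.059  -0.192  -0.626   -0.215  +0.054  -0.490  -0.117
     81  0.7431   +0.000  +0.039  +0.000  +0.000   -0.097  +0.048  +0.000  +0.000   -0.277  +0.063  -0.239  -0.061


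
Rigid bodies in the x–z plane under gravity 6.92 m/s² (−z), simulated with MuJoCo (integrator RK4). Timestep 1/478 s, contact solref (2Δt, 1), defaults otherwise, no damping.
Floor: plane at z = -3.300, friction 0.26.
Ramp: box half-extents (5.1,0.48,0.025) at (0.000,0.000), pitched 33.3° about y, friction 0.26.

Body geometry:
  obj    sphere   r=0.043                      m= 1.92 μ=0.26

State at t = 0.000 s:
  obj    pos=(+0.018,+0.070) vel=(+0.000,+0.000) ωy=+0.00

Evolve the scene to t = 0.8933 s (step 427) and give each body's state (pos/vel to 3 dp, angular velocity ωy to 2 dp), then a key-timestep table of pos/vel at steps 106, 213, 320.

State at t = 0.8933 s:
  obj    pos=(+0.923,-0.525) vel=(+2.026,-1.331) ωy=+56.37

Key-timestep trajectory:
   step    t(s)  obj.x    obj.z    obj.vx   obj.vz 
    106  0.2218   +0.074  +0.033  +0.503  -0.330
    213  0.4456   +0.243  -0.078  +1.011  -0.664
    320  0.6695   +0.526  -0.264  +1.519  -0.997


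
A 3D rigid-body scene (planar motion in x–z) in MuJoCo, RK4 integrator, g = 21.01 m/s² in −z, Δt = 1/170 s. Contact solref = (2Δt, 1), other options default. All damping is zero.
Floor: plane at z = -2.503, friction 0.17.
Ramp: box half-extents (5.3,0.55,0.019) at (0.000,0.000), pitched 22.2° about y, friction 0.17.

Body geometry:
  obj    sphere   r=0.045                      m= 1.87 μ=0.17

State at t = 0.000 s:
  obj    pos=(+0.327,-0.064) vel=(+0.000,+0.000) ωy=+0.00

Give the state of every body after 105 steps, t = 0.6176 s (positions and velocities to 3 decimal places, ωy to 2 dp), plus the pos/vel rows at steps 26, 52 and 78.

State at t = 0.6176 s:
  obj    pos=(+1.329,-0.473) vel=(+3.243,-1.323) ωy=+77.79

Key-timestep trajectory:
   step    t(s)  obj.x    obj.z    obj.vx   obj.vz 
     26  0.1529   +0.388  -0.089  +0.803  -0.328
     52  0.3059   +0.573  -0.165  +1.606  -0.655
     78  0.4588   +0.880  -0.290  +2.409  -0.983


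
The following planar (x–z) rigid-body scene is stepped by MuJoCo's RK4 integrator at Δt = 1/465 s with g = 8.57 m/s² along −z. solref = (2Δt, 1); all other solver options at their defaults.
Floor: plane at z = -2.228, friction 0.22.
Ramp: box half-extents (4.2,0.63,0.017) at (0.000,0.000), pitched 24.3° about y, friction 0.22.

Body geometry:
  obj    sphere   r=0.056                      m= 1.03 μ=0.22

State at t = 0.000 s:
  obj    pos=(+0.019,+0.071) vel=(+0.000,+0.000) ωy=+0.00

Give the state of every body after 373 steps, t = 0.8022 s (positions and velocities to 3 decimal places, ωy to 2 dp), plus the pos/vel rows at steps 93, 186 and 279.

State at t = 0.8022 s:
  obj    pos=(+0.758,-0.262) vel=(+1.842,-0.832) ωy=+36.08

Key-timestep trajectory:
   step    t(s)  obj.x    obj.z    obj.vx   obj.vz 
     93  0.2000   +0.065  +0.051  +0.459  -0.207
    186  0.4000   +0.203  -0.012  +0.918  -0.415
    279  0.6000   +0.432  -0.115  +1.378  -0.622


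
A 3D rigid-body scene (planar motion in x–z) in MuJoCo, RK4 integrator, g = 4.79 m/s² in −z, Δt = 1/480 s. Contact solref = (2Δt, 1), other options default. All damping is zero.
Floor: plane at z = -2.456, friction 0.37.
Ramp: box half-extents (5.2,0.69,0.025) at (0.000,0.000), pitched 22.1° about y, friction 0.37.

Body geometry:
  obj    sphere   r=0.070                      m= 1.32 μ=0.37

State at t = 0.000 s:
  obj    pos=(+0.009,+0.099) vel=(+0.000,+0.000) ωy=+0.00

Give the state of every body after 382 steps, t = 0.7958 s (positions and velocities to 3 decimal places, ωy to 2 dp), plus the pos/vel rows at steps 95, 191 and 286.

State at t = 0.7958 s:
  obj    pos=(+0.387,-0.054) vel=(+0.949,-0.385) ωy=+14.63

Key-timestep trajectory:
   step    t(s)  obj.x    obj.z    obj.vx   obj.vz 
     95  0.1979   +0.032  +0.089  +0.236  -0.096
    191  0.3979   +0.103  +0.061  +0.475  -0.193
    286  0.5958   +0.221  +0.013  +0.711  -0.289


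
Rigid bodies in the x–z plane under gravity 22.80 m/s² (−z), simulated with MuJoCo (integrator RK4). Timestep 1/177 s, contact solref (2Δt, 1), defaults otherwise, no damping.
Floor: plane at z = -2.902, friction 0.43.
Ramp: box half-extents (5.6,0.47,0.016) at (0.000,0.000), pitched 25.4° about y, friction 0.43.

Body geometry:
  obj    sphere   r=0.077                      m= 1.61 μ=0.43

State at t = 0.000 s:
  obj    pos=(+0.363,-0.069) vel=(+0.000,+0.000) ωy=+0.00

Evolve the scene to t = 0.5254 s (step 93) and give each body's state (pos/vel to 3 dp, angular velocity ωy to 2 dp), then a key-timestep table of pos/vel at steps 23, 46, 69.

State at t = 0.5254 s:
  obj    pos=(+1.234,-0.483) vel=(+3.315,-1.574) ωy=+47.65

Key-timestep trajectory:
   step    t(s)  obj.x    obj.z    obj.vx   obj.vz 
     23  0.1299   +0.416  -0.095  +0.820  -0.389
     46  0.2599   +0.576  -0.171  +1.640  -0.779
     69  0.3898   +0.842  -0.297  +2.460  -1.168


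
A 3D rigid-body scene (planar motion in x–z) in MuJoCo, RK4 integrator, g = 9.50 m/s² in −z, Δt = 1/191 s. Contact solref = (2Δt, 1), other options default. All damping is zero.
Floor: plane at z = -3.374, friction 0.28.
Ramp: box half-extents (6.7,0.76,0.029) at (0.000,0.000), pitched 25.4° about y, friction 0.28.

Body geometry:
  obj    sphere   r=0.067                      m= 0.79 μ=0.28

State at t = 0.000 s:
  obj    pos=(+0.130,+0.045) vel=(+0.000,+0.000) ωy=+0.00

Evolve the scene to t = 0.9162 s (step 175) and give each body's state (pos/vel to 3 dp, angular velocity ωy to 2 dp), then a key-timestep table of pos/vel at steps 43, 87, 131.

State at t = 0.9162 s:
  obj    pos=(+1.234,-0.479) vel=(+2.409,-1.144) ωy=+39.80

Key-timestep trajectory:
   step    t(s)  obj.x    obj.z    obj.vx   obj.vz 
     43  0.2251   +0.197  +0.013  +0.592  -0.281
     87  0.4555   +0.403  -0.085  +1.198  -0.569
    131  0.6859   +0.748  -0.249  +1.803  -0.856


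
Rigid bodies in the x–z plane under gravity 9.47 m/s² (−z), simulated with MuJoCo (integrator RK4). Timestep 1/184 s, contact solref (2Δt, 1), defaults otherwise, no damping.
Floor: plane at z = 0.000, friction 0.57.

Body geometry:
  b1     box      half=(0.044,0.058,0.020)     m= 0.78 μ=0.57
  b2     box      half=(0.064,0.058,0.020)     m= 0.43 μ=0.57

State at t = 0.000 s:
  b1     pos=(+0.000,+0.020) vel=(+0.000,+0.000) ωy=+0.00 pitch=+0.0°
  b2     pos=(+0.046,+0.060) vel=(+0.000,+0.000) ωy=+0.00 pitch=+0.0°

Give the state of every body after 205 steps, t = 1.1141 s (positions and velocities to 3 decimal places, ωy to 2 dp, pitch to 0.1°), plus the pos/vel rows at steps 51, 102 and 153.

State at t = 1.1141 s:
  b1     pos=(+0.000,+0.020) vel=(+0.000,+0.000) ωy=+0.00 pitch=+0.0°
  b2     pos=(+0.058,+0.054) vel=(+0.001,-0.001) ωy=-0.01 pitch=+36.9°

Key-timestep trajectory:
   step    t(s)  b1.x    b1.z    b1.vx   b1.vz   b2.x    b2.z    b2.vx   b2.vz 
     51  0.2772   +0.000  +0.020  +0.000  +0.000   +0.059  +0.054  +0.093  +0.013
    102  0.5543   +0.000  +0.020  +0.000  +0.000   +0.058  +0.055  +0.001  -0.001
    153  0.8315   +0.000  +0.020  +0.000  +0.000   +0.058  +0.055  +0.001  -0.001


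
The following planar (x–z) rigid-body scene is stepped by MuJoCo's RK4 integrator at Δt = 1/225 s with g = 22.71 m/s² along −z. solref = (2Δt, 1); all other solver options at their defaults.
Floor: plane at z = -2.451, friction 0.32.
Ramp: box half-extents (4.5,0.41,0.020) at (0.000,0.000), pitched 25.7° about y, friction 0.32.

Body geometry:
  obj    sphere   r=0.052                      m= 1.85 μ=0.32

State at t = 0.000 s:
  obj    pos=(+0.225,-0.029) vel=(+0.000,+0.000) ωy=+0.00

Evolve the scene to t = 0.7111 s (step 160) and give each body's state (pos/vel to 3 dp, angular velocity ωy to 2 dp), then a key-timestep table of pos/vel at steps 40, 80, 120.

State at t = 0.7111 s:
  obj    pos=(+1.828,-0.800) vel=(+4.507,-2.169) ωy=+96.18

Key-timestep trajectory:
   step    t(s)  obj.x    obj.z    obj.vx   obj.vz 
     40  0.1778   +0.325  -0.077  +1.127  -0.542
     80  0.3556   +0.626  -0.221  +2.254  -1.085
    120  0.5333   +1.127  -0.462  +3.381  -1.627


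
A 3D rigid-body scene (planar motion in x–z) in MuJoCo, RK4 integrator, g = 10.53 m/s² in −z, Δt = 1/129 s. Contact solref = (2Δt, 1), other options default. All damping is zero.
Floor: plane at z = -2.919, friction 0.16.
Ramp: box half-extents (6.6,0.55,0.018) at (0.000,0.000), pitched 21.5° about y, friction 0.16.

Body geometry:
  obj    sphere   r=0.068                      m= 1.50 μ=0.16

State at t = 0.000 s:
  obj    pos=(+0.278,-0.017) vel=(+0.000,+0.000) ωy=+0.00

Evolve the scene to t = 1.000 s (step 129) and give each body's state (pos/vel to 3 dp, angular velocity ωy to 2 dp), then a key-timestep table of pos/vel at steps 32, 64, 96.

State at t = 1.000 s:
  obj    pos=(+1.561,-0.522) vel=(+2.565,-1.010) ωy=+40.52

Key-timestep trajectory:
   step    t(s)  obj.x    obj.z    obj.vx   obj.vz 
     32  0.2481   +0.357  -0.048  +0.637  -0.251
     64  0.4961   +0.594  -0.141  +1.273  -0.501
     96  0.7442   +0.988  -0.297  +1.909  -0.752


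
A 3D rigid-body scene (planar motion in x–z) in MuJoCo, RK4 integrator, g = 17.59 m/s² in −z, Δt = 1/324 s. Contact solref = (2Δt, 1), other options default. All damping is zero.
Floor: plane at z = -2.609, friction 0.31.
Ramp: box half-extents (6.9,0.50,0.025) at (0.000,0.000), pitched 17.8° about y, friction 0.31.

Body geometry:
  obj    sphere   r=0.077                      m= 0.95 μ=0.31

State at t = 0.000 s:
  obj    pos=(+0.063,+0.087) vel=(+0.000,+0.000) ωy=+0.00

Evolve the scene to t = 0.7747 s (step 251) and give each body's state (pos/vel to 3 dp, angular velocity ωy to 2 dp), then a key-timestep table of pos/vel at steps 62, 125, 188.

State at t = 0.7747 s:
  obj    pos=(+1.160,-0.265) vel=(+2.833,-0.910) ωy=+38.64

Key-timestep trajectory:
   step    t(s)  obj.x    obj.z    obj.vx   obj.vz 
     62  0.1914   +0.130  +0.065  +0.700  -0.225
    125  0.3858   +0.335  +0.000  +1.411  -0.453
    188  0.5802   +0.679  -0.111  +2.122  -0.681


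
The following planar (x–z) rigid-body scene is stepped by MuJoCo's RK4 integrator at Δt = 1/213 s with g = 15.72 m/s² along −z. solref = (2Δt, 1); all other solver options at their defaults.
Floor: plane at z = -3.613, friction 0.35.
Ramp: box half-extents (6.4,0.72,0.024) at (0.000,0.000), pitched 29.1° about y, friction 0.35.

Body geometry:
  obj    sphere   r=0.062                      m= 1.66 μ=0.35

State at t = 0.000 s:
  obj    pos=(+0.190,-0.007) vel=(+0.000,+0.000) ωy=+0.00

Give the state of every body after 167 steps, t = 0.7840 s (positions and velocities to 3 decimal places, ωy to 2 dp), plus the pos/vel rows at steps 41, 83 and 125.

State at t = 0.7840 s:
  obj    pos=(+1.657,-0.824) vel=(+3.741,-2.082) ωy=+69.04

Key-timestep trajectory:
   step    t(s)  obj.x    obj.z    obj.vx   obj.vz 
     41  0.1925   +0.278  -0.057  +0.919  -0.511
     83  0.3897   +0.552  -0.209  +1.859  -1.035
    125  0.5869   +1.012  -0.465  +2.800  -1.559


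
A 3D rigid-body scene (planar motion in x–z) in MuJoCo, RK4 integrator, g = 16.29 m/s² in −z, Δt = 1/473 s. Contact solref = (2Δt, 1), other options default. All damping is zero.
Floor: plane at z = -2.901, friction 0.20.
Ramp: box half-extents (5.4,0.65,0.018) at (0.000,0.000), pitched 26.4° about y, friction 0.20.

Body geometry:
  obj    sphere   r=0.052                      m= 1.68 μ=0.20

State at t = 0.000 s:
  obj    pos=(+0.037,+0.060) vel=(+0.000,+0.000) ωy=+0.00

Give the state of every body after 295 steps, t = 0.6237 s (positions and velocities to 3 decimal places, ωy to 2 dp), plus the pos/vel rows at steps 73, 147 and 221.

State at t = 0.6237 s:
  obj    pos=(+0.938,-0.388) vel=(+2.890,-1.435) ωy=+62.04

Key-timestep trajectory:
   step    t(s)  obj.x    obj.z    obj.vx   obj.vz 
     73  0.1543   +0.092  +0.032  +0.715  -0.355
    147  0.3108   +0.261  -0.051  +1.440  -0.715
    221  0.4672   +0.543  -0.191  +2.165  -1.075


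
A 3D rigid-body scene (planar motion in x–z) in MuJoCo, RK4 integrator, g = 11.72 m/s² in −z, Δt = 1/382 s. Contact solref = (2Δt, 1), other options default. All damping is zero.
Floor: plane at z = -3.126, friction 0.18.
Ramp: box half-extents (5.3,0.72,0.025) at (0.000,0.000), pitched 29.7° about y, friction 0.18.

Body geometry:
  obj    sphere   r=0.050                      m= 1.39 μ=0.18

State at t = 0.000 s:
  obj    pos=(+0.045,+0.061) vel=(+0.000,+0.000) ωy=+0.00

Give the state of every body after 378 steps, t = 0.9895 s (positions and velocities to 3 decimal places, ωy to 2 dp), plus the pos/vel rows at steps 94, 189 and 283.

State at t = 0.9895 s:
  obj    pos=(+1.809,-0.945) vel=(+3.565,-2.034) ωy=+82.07

Key-timestep trajectory:
   step    t(s)  obj.x    obj.z    obj.vx   obj.vz 
     94  0.2461   +0.154  -0.002  +0.887  -0.506
    189  0.4948   +0.486  -0.191  +1.783  -1.017
    283  0.7408   +1.034  -0.503  +2.669  -1.523


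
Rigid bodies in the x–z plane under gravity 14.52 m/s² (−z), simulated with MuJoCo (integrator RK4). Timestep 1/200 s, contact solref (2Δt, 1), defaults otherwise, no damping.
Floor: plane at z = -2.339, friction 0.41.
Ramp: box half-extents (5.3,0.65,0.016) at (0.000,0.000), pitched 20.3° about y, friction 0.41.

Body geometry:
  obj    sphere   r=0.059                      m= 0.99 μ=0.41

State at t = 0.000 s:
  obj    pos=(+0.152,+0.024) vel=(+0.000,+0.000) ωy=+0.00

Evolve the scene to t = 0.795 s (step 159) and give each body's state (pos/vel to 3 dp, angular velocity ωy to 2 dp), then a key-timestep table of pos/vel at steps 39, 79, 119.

State at t = 0.795 s:
  obj    pos=(+1.218,-0.371) vel=(+2.683,-0.992) ωy=+48.47

Key-timestep trajectory:
   step    t(s)  obj.x    obj.z    obj.vx   obj.vz 
     39  0.1950   +0.216  +0.000  +0.658  -0.243
     79  0.3950   +0.415  -0.074  +1.333  -0.493
    119  0.5950   +0.749  -0.197  +2.008  -0.743


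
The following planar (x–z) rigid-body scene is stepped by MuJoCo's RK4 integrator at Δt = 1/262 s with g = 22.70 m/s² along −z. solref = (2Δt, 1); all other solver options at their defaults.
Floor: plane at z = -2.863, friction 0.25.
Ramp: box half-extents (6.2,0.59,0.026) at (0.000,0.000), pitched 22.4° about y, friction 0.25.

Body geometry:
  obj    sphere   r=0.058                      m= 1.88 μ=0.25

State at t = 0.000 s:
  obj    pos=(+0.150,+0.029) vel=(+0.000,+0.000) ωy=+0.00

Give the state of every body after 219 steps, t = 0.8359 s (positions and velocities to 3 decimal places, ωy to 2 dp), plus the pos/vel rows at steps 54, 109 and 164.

State at t = 0.8359 s:
  obj    pos=(+2.146,-0.794) vel=(+4.775,-1.968) ωy=+89.04

Key-timestep trajectory:
   step    t(s)  obj.x    obj.z    obj.vx   obj.vz 
     54  0.2061   +0.271  -0.021  +1.178  -0.485
    109  0.4160   +0.644  -0.175  +2.377  -0.980
    164  0.6260   +1.269  -0.432  +3.576  -1.474


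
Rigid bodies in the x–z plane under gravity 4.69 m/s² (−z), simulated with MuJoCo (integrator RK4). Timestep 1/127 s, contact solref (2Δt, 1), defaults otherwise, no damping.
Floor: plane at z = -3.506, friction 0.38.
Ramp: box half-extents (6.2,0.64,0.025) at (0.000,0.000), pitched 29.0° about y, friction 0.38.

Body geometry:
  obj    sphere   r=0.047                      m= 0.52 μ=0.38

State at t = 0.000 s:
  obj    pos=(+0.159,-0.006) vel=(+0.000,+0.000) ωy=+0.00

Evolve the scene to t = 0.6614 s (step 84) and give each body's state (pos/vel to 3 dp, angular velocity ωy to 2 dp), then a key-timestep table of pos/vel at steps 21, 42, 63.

State at t = 0.6614 s:
  obj    pos=(+0.470,-0.178) vel=(+0.940,-0.521) ωy=+22.85

Key-timestep trajectory:
   step    t(s)  obj.x    obj.z    obj.vx   obj.vz 
     21  0.1654   +0.179  -0.017  +0.235  -0.130
     42  0.3307   +0.237  -0.049  +0.470  -0.260
     63  0.4961   +0.334  -0.103  +0.705  -0.391


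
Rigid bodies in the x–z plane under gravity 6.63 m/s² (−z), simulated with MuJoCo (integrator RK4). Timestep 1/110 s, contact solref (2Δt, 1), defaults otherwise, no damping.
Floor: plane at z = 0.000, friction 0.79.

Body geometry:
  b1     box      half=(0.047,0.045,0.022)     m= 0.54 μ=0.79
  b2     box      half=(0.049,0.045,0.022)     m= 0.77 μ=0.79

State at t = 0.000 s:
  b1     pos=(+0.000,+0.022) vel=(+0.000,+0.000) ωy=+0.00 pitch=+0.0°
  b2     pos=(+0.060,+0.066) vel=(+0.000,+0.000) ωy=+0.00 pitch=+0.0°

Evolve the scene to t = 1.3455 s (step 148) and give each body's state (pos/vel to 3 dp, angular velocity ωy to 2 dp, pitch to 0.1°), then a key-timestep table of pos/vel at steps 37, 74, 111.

State at t = 1.3455 s:
  b1     pos=(-0.001,+0.022) vel=(-0.001,+0.000) ωy=+0.00 pitch=+0.0°
  b2     pos=(+0.071,+0.050) vel=(+0.000,+0.000) ωy=-0.02 pitch=+44.5°

Key-timestep trajectory:
   step    t(s)  b1.x    b1.z    b1.vx   b1.vz   b2.x    b2.z    b2.vx   b2.vz 
     37  0.3364   +0.000  +0.022  +0.000  +0.000   +0.076  +0.052  -0.080  -0.022
     74  0.6727   +0.000  +0.022  -0.001  +0.000   +0.071  +0.050  +0.000  +0.000
    111  1.0091   -0.001  +0.022  -0.001  +0.000   +0.071  +0.050  +0.000  +0.000


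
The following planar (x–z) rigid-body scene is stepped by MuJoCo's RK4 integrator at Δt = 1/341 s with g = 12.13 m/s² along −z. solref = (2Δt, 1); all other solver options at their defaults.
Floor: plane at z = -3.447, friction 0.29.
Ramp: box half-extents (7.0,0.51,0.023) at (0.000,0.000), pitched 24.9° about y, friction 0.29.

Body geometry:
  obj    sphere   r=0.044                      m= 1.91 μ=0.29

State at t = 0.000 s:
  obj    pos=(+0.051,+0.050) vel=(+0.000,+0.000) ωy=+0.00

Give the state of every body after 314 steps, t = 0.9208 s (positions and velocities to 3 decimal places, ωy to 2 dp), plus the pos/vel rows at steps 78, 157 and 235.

State at t = 0.9208 s:
  obj    pos=(+1.454,-0.601) vel=(+3.047,-1.414) ωy=+76.34

Key-timestep trajectory:
   step    t(s)  obj.x    obj.z    obj.vx   obj.vz 
     78  0.2287   +0.138  +0.010  +0.757  -0.351
    157  0.4604   +0.402  -0.113  +1.524  -0.707
    235  0.6891   +0.837  -0.315  +2.280  -1.059


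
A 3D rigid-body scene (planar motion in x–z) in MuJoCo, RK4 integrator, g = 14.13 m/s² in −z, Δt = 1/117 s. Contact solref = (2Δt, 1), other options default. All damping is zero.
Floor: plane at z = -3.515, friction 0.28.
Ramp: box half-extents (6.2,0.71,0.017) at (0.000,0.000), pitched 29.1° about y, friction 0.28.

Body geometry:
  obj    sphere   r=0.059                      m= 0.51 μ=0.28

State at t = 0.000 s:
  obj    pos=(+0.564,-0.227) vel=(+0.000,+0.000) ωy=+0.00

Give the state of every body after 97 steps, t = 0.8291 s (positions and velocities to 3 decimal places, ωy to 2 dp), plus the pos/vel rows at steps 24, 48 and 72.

State at t = 0.8291 s:
  obj    pos=(+2.038,-1.048) vel=(+3.556,-1.979) ωy=+68.95

Key-timestep trajectory:
   step    t(s)  obj.x    obj.z    obj.vx   obj.vz 
     24  0.2051   +0.654  -0.277  +0.880  -0.490
     48  0.4103   +0.925  -0.428  +1.760  -0.980
     72  0.6154   +1.376  -0.679  +2.640  -1.469


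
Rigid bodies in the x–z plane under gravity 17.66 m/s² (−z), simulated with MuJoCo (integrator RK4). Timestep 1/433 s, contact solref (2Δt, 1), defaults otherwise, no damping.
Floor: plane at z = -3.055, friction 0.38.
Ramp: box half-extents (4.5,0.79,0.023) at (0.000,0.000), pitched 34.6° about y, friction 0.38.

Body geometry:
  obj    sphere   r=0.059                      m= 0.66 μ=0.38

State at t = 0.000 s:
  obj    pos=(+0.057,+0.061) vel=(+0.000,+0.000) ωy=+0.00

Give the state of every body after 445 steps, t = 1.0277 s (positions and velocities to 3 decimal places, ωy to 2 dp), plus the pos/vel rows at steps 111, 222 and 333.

State at t = 1.0277 s:
  obj    pos=(+3.171,-2.088) vel=(+6.060,-4.180) ωy=+124.76

Key-timestep trajectory:
   step    t(s)  obj.x    obj.z    obj.vx   obj.vz 
    111  0.2564   +0.251  -0.073  +1.512  -1.043
    222  0.5127   +0.832  -0.474  +3.023  -2.085
    333  0.7691   +1.800  -1.142  +4.534  -3.128


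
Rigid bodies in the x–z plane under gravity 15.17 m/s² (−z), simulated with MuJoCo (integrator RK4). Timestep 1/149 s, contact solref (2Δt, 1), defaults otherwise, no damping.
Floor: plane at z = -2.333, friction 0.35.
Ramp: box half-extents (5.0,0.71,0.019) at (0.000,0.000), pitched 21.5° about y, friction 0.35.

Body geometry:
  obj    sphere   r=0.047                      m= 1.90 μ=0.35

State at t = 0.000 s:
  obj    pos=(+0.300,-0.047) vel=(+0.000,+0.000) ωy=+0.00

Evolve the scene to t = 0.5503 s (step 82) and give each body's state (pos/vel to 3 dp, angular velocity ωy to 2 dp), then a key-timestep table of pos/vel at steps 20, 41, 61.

State at t = 0.5503 s:
  obj    pos=(+0.860,-0.268) vel=(+2.033,-0.801) ωy=+46.48

Key-timestep trajectory:
   step    t(s)  obj.x    obj.z    obj.vx   obj.vz 
     20  0.1342   +0.333  -0.060  +0.496  -0.195
     41  0.2752   +0.440  -0.102  +1.017  -0.401
     61  0.4094   +0.610  -0.169  +1.513  -0.596


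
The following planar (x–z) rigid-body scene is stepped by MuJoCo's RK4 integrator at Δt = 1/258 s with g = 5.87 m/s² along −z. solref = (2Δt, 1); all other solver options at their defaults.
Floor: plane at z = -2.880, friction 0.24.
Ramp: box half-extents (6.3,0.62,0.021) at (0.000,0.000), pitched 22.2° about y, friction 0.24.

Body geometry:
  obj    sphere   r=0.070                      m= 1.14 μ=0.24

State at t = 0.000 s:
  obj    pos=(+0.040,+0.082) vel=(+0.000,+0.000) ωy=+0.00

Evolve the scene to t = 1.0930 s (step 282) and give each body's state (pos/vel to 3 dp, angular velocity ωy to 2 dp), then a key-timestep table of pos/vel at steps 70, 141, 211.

State at t = 1.0930 s:
  obj    pos=(+0.916,-0.276) vel=(+1.603,-0.654) ωy=+24.73

Key-timestep trajectory:
   step    t(s)  obj.x    obj.z    obj.vx   obj.vz 
     70  0.2713   +0.094  +0.060  +0.398  -0.162
    141  0.5465   +0.259  -0.007  +0.802  -0.327
    211  0.8178   +0.531  -0.118  +1.200  -0.490
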